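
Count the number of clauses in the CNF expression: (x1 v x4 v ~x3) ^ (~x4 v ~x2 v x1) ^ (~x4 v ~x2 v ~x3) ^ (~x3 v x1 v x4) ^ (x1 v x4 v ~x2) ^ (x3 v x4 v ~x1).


Each group enclosed in parentheses joined by ^ is one clause.
Counting the conjuncts: 6 clauses.

6


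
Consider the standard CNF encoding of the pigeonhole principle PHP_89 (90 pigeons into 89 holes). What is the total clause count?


The PHP encoding has two parts:
1) At-least-one-hole clauses: 90 (one per pigeon, each with 89 literals).
2) At-most-one-pigeon-per-hole clauses: 89 holes * C(90,2) = 89 * 4005 = 356445.
Total clauses = 90 + 356445 = 356535.

356535


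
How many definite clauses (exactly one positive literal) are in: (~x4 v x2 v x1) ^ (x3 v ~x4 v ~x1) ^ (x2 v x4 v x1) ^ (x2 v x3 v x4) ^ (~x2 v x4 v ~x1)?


A definite clause has exactly one positive literal.
Clause 1: 2 positive -> not definite
Clause 2: 1 positive -> definite
Clause 3: 3 positive -> not definite
Clause 4: 3 positive -> not definite
Clause 5: 1 positive -> definite
Definite clause count = 2.

2


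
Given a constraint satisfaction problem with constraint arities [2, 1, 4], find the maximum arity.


The arities are: 2, 1, 4.
Scan for the maximum value.
Maximum arity = 4.

4


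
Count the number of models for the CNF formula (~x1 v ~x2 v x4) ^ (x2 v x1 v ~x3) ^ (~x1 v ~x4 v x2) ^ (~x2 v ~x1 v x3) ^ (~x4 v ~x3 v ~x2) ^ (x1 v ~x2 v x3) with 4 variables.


Enumerate all 16 truth assignments over 4 variables.
Test each against every clause.
Satisfying assignments found: 5.

5


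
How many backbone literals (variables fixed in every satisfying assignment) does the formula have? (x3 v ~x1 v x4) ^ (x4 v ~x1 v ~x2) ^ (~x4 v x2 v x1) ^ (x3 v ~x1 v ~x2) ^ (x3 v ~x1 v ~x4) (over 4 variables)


Find all satisfying assignments: 9 model(s).
Check which variables have the same value in every model.
No variable is fixed across all models.
Backbone size = 0.

0


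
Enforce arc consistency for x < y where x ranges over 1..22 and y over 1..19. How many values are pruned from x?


For the constraint x < y, x needs a supporting value in y's domain.
x can be at most 18 (one less than y's maximum).
Valid x values from domain: 18 out of 22.
Pruned = 22 - 18 = 4.

4


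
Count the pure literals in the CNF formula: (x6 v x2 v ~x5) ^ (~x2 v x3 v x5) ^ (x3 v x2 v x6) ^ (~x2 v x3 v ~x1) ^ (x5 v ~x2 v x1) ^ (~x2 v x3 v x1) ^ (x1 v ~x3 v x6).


A pure literal appears in only one polarity across all clauses.
Pure literals: x6 (positive only).
Count = 1.

1


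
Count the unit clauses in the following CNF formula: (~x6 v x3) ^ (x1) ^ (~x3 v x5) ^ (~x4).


A unit clause contains exactly one literal.
Unit clauses found: (x1), (~x4).
Count = 2.

2


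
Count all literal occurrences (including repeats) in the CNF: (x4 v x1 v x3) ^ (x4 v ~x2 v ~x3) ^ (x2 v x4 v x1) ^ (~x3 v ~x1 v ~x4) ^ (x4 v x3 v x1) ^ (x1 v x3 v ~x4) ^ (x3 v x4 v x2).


Clause lengths: 3, 3, 3, 3, 3, 3, 3.
Sum = 3 + 3 + 3 + 3 + 3 + 3 + 3 = 21.

21


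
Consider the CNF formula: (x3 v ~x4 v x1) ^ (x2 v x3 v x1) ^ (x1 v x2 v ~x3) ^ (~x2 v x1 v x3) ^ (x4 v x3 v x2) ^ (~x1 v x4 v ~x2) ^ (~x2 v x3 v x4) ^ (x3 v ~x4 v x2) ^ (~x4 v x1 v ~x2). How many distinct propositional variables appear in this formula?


Identify each distinct variable in the formula.
Variables found: x1, x2, x3, x4.
Total distinct variables = 4.

4


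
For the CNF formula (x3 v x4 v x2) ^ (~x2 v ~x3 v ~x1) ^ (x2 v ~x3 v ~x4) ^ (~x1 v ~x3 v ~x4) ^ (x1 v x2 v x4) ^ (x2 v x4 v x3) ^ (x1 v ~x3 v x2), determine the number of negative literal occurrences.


Scan each clause for negated literals.
Clause 1: 0 negative; Clause 2: 3 negative; Clause 3: 2 negative; Clause 4: 3 negative; Clause 5: 0 negative; Clause 6: 0 negative; Clause 7: 1 negative.
Total negative literal occurrences = 9.

9


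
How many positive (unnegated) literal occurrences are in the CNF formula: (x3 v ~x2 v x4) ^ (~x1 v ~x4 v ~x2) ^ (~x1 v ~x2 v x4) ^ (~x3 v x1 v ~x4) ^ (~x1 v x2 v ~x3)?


Scan each clause for unnegated literals.
Clause 1: 2 positive; Clause 2: 0 positive; Clause 3: 1 positive; Clause 4: 1 positive; Clause 5: 1 positive.
Total positive literal occurrences = 5.

5


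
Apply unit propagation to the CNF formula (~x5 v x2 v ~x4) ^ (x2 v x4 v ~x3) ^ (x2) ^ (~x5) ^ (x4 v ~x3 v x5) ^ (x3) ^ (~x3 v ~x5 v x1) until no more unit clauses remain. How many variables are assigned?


Unit propagation repeatedly assigns the literal in any unit clause, then simplifies.
Assignments in order: x2 = T, x5 = F, x3 = T, x4 = T.
No further unit clauses remain.
Total variables assigned = 4.

4


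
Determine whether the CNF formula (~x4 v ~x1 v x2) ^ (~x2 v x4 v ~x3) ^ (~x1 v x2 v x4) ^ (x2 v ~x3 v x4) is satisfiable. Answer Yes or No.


Check all 16 possible truth assignments.
Number of satisfying assignments found: 9.
The formula is satisfiable.

Yes


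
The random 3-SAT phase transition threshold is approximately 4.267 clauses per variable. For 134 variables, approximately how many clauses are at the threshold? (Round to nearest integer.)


The 3-SAT phase transition occurs at approximately 4.267 clauses per variable.
m = 4.267 * 134 = 571.778.
Rounded to nearest integer: 572.

572


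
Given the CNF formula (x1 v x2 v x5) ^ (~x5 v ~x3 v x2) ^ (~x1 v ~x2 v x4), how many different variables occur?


Identify each distinct variable in the formula.
Variables found: x1, x2, x3, x4, x5.
Total distinct variables = 5.

5


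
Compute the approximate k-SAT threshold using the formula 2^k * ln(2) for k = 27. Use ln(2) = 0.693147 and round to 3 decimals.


Using the asymptotic formula: threshold ~ 2^k * ln(2).
2^27 = 134217728.
134217728 * 0.693147 = 93032615.51.

93032615.51


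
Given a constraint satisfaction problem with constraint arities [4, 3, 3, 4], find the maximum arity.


The arities are: 4, 3, 3, 4.
Scan for the maximum value.
Maximum arity = 4.

4


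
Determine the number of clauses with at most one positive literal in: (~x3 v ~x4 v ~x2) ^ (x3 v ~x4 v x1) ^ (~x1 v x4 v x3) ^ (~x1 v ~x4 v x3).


A Horn clause has at most one positive literal.
Clause 1: 0 positive lit(s) -> Horn
Clause 2: 2 positive lit(s) -> not Horn
Clause 3: 2 positive lit(s) -> not Horn
Clause 4: 1 positive lit(s) -> Horn
Total Horn clauses = 2.

2


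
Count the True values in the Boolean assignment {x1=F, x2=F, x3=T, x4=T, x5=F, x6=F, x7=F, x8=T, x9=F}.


The weight is the number of variables assigned True.
True variables: x3, x4, x8.
Weight = 3.

3


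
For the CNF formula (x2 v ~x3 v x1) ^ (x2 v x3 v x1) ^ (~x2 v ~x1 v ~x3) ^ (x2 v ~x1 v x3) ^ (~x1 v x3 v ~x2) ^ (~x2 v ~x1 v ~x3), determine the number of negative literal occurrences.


Scan each clause for negated literals.
Clause 1: 1 negative; Clause 2: 0 negative; Clause 3: 3 negative; Clause 4: 1 negative; Clause 5: 2 negative; Clause 6: 3 negative.
Total negative literal occurrences = 10.

10


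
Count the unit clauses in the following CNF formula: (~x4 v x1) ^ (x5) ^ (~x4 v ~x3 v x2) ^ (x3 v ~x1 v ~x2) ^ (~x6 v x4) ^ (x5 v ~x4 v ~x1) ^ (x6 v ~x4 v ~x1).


A unit clause contains exactly one literal.
Unit clauses found: (x5).
Count = 1.

1


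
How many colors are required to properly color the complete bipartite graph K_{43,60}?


K_{43,60} is bipartite by definition: the two parts are independent sets, with every edge crossing between them.
Color all vertices in one part with color 1 and all vertices in the other part with color 2.
Since the graph has at least one edge, one color does not suffice.
Chromatic number = 2.

2


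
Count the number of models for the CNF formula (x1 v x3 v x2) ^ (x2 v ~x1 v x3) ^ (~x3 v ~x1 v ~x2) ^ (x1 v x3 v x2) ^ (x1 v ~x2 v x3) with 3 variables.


Enumerate all 8 truth assignments over 3 variables.
Test each against every clause.
Satisfying assignments found: 4.

4


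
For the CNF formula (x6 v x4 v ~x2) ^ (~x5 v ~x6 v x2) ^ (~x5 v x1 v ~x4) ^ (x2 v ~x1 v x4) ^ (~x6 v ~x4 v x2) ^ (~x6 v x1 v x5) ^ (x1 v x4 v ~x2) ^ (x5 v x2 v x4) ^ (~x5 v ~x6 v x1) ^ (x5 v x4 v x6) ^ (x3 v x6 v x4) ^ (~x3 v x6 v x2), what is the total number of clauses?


Each group enclosed in parentheses joined by ^ is one clause.
Counting the conjuncts: 12 clauses.

12


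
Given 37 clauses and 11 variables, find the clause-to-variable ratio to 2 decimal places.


Clause-to-variable ratio = clauses / variables.
37 / 11 = 3.36.

3.36


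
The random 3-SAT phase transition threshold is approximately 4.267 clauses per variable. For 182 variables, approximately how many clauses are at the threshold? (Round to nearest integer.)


The 3-SAT phase transition occurs at approximately 4.267 clauses per variable.
m = 4.267 * 182 = 776.594.
Rounded to nearest integer: 777.

777


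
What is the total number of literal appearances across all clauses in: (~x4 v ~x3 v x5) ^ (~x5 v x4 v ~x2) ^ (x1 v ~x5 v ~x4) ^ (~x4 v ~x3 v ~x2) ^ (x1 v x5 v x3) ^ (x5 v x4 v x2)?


Clause lengths: 3, 3, 3, 3, 3, 3.
Sum = 3 + 3 + 3 + 3 + 3 + 3 = 18.

18


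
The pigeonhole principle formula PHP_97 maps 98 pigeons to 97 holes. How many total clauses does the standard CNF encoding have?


The PHP encoding has two parts:
1) At-least-one-hole clauses: 98 (one per pigeon, each with 97 literals).
2) At-most-one-pigeon-per-hole clauses: 97 holes * C(98,2) = 97 * 4753 = 461041.
Total clauses = 98 + 461041 = 461139.

461139


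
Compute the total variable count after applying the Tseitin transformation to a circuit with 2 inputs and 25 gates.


The Tseitin transformation introduces one auxiliary variable per gate.
Total variables = inputs + gates = 2 + 25 = 27.

27


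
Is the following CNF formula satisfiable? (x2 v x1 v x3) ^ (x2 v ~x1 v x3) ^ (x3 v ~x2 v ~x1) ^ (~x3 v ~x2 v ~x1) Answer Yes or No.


Check all 8 possible truth assignments.
Number of satisfying assignments found: 4.
The formula is satisfiable.

Yes


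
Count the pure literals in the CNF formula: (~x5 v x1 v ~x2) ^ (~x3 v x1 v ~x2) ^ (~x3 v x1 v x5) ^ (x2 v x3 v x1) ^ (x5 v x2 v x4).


A pure literal appears in only one polarity across all clauses.
Pure literals: x1 (positive only), x4 (positive only).
Count = 2.

2


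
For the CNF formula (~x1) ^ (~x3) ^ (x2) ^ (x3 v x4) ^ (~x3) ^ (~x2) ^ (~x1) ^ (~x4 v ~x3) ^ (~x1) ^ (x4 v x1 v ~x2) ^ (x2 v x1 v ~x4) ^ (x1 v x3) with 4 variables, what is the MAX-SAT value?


Enumerate all 16 truth assignments.
For each, count how many of the 12 clauses are satisfied.
The formula is not fully satisfiable, so the maximum is below 12.
Maximum simultaneously satisfiable clauses = 10.

10


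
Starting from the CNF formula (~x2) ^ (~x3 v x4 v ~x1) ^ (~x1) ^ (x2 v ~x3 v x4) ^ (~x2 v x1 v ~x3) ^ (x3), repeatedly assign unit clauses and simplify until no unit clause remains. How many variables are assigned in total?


Unit propagation repeatedly assigns the literal in any unit clause, then simplifies.
Assignments in order: x2 = F, x1 = F, x3 = T, x4 = T.
No further unit clauses remain.
Total variables assigned = 4.

4


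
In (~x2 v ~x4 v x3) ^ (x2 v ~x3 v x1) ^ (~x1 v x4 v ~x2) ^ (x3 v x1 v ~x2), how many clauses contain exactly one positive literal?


A definite clause has exactly one positive literal.
Clause 1: 1 positive -> definite
Clause 2: 2 positive -> not definite
Clause 3: 1 positive -> definite
Clause 4: 2 positive -> not definite
Definite clause count = 2.

2


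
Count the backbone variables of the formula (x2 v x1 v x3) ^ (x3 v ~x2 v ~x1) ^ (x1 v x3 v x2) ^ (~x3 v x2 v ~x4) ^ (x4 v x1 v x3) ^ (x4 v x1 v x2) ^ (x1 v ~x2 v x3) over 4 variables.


Find all satisfying assignments: 7 model(s).
Check which variables have the same value in every model.
No variable is fixed across all models.
Backbone size = 0.

0


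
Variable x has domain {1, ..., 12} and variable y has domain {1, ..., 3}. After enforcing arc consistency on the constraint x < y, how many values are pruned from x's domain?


For the constraint x < y, x needs a supporting value in y's domain.
x can be at most 2 (one less than y's maximum).
Valid x values from domain: 2 out of 12.
Pruned = 12 - 2 = 10.

10


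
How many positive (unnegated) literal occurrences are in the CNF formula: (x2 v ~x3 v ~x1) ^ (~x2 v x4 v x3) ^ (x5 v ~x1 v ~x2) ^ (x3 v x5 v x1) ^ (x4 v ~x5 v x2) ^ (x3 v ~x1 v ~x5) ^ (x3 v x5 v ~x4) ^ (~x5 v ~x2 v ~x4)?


Scan each clause for unnegated literals.
Clause 1: 1 positive; Clause 2: 2 positive; Clause 3: 1 positive; Clause 4: 3 positive; Clause 5: 2 positive; Clause 6: 1 positive; Clause 7: 2 positive; Clause 8: 0 positive.
Total positive literal occurrences = 12.

12


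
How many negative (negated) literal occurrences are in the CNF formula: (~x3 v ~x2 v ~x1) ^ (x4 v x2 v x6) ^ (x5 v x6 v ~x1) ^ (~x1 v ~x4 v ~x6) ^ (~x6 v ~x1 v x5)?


Scan each clause for negated literals.
Clause 1: 3 negative; Clause 2: 0 negative; Clause 3: 1 negative; Clause 4: 3 negative; Clause 5: 2 negative.
Total negative literal occurrences = 9.

9


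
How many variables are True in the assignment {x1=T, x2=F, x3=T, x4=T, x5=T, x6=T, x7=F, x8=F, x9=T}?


The weight is the number of variables assigned True.
True variables: x1, x3, x4, x5, x6, x9.
Weight = 6.

6


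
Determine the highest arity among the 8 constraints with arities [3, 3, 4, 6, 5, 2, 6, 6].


The arities are: 3, 3, 4, 6, 5, 2, 6, 6.
Scan for the maximum value.
Maximum arity = 6.

6


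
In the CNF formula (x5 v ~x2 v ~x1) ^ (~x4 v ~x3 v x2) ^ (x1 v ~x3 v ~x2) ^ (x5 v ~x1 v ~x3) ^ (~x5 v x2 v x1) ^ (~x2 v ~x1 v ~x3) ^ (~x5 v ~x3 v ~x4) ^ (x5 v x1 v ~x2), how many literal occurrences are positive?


Scan each clause for unnegated literals.
Clause 1: 1 positive; Clause 2: 1 positive; Clause 3: 1 positive; Clause 4: 1 positive; Clause 5: 2 positive; Clause 6: 0 positive; Clause 7: 0 positive; Clause 8: 2 positive.
Total positive literal occurrences = 8.

8


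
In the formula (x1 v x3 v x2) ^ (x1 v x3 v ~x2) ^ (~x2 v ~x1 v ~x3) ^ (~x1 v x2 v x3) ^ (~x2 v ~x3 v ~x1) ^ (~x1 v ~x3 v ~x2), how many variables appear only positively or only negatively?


A pure literal appears in only one polarity across all clauses.
No pure literals found.
Count = 0.

0


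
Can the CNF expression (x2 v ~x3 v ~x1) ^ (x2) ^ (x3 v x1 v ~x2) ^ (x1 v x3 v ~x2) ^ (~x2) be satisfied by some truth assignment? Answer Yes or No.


Check all 8 possible truth assignments.
Number of satisfying assignments found: 0.
The formula is unsatisfiable.

No


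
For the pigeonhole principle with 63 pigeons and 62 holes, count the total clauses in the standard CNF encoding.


The PHP encoding has two parts:
1) At-least-one-hole clauses: 63 (one per pigeon, each with 62 literals).
2) At-most-one-pigeon-per-hole clauses: 62 holes * C(63,2) = 62 * 1953 = 121086.
Total clauses = 63 + 121086 = 121149.

121149


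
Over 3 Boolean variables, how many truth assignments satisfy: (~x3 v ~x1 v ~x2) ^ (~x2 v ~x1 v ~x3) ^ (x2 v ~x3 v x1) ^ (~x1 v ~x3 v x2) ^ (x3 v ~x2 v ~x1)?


Enumerate all 8 truth assignments over 3 variables.
Test each against every clause.
Satisfying assignments found: 4.

4


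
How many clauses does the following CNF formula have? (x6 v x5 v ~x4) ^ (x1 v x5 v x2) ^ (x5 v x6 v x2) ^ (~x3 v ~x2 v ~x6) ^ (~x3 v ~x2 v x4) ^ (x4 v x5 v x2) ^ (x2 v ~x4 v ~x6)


Each group enclosed in parentheses joined by ^ is one clause.
Counting the conjuncts: 7 clauses.

7


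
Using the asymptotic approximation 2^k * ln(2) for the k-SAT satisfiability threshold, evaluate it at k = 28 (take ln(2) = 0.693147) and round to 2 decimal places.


Using the asymptotic formula: threshold ~ 2^k * ln(2).
2^28 = 268435456.
268435456 * 0.693147 = 186065231.02.

186065231.02


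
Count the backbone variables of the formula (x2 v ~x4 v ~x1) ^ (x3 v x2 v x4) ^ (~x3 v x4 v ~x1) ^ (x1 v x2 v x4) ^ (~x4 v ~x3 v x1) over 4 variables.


Find all satisfying assignments: 7 model(s).
Check which variables have the same value in every model.
No variable is fixed across all models.
Backbone size = 0.

0


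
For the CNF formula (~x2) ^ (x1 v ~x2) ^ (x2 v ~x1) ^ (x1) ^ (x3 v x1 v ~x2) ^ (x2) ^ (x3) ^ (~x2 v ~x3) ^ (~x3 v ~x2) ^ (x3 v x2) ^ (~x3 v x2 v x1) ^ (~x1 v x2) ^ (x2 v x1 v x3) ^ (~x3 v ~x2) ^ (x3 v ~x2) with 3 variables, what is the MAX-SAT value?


Enumerate all 8 truth assignments.
For each, count how many of the 15 clauses are satisfied.
The formula is not fully satisfiable, so the maximum is below 15.
Maximum simultaneously satisfiable clauses = 12.

12


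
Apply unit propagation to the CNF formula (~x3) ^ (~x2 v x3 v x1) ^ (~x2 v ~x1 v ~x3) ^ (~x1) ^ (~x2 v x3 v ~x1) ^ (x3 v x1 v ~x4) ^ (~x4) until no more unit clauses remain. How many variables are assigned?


Unit propagation repeatedly assigns the literal in any unit clause, then simplifies.
Assignments in order: x3 = F, x1 = F, x2 = F, x4 = F.
No further unit clauses remain.
Total variables assigned = 4.

4


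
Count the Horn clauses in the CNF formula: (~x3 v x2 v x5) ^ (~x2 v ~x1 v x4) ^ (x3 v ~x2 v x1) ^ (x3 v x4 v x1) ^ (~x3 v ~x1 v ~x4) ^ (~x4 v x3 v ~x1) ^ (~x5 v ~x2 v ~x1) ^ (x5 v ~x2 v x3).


A Horn clause has at most one positive literal.
Clause 1: 2 positive lit(s) -> not Horn
Clause 2: 1 positive lit(s) -> Horn
Clause 3: 2 positive lit(s) -> not Horn
Clause 4: 3 positive lit(s) -> not Horn
Clause 5: 0 positive lit(s) -> Horn
Clause 6: 1 positive lit(s) -> Horn
Clause 7: 0 positive lit(s) -> Horn
Clause 8: 2 positive lit(s) -> not Horn
Total Horn clauses = 4.

4


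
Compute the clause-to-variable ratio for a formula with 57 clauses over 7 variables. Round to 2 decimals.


Clause-to-variable ratio = clauses / variables.
57 / 7 = 8.14.

8.14


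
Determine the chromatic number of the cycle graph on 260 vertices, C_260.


A cycle on an even number of vertices is bipartite: alternate two colors around the cycle.
Since 260 is even, two colors suffice, and at least two are needed because the graph has edges.
Chromatic number = 2.

2


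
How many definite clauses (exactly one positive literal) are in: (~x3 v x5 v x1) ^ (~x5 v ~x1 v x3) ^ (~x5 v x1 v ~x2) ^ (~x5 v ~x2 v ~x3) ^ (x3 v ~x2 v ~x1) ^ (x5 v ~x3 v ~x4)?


A definite clause has exactly one positive literal.
Clause 1: 2 positive -> not definite
Clause 2: 1 positive -> definite
Clause 3: 1 positive -> definite
Clause 4: 0 positive -> not definite
Clause 5: 1 positive -> definite
Clause 6: 1 positive -> definite
Definite clause count = 4.

4


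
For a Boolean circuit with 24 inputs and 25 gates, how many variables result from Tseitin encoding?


The Tseitin transformation introduces one auxiliary variable per gate.
Total variables = inputs + gates = 24 + 25 = 49.

49


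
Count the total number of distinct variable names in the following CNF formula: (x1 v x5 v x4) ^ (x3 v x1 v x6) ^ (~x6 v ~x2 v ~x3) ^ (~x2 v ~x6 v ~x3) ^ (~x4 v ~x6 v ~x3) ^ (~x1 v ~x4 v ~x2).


Identify each distinct variable in the formula.
Variables found: x1, x2, x3, x4, x5, x6.
Total distinct variables = 6.

6


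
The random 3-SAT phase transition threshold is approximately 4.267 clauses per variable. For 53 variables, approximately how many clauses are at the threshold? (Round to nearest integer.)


The 3-SAT phase transition occurs at approximately 4.267 clauses per variable.
m = 4.267 * 53 = 226.151.
Rounded to nearest integer: 226.

226


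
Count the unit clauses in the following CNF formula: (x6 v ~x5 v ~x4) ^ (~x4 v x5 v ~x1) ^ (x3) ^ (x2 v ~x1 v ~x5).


A unit clause contains exactly one literal.
Unit clauses found: (x3).
Count = 1.

1


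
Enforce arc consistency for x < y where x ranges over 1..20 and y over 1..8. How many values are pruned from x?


For the constraint x < y, x needs a supporting value in y's domain.
x can be at most 7 (one less than y's maximum).
Valid x values from domain: 7 out of 20.
Pruned = 20 - 7 = 13.

13


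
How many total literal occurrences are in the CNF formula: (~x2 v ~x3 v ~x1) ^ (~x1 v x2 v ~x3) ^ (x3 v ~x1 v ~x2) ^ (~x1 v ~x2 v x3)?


Clause lengths: 3, 3, 3, 3.
Sum = 3 + 3 + 3 + 3 = 12.

12


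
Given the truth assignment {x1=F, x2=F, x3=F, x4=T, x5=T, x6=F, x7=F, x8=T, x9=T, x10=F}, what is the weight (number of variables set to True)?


The weight is the number of variables assigned True.
True variables: x4, x5, x8, x9.
Weight = 4.

4


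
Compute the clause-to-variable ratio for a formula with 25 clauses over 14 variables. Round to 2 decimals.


Clause-to-variable ratio = clauses / variables.
25 / 14 = 1.79.

1.79


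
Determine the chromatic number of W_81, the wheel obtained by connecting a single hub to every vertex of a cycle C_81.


W_81 consists of the cycle C_81 together with a hub vertex adjacent to every cycle vertex.
The cycle C_81 needs 3 colors (odd cycle -> 3).
The hub is adjacent to every cycle vertex, so it must receive a new color distinct from all of them.
Chromatic number = 3 + 1 = 4.

4


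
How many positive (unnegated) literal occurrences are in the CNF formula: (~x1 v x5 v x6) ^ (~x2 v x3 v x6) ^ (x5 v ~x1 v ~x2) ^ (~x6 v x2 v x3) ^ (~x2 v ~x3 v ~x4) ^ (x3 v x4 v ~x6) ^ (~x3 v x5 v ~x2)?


Scan each clause for unnegated literals.
Clause 1: 2 positive; Clause 2: 2 positive; Clause 3: 1 positive; Clause 4: 2 positive; Clause 5: 0 positive; Clause 6: 2 positive; Clause 7: 1 positive.
Total positive literal occurrences = 10.

10


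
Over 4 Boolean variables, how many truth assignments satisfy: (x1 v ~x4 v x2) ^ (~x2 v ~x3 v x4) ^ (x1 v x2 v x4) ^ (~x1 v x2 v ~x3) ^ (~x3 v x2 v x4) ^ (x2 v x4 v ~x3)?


Enumerate all 16 truth assignments over 4 variables.
Test each against every clause.
Satisfying assignments found: 8.

8


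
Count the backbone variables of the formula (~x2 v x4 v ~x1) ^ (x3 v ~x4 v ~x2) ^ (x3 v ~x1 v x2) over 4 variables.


Find all satisfying assignments: 10 model(s).
Check which variables have the same value in every model.
No variable is fixed across all models.
Backbone size = 0.

0


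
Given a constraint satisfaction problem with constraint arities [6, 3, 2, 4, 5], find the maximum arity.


The arities are: 6, 3, 2, 4, 5.
Scan for the maximum value.
Maximum arity = 6.

6


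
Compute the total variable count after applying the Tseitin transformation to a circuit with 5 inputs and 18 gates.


The Tseitin transformation introduces one auxiliary variable per gate.
Total variables = inputs + gates = 5 + 18 = 23.

23


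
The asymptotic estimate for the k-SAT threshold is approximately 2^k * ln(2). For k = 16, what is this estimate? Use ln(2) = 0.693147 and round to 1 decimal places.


Using the asymptotic formula: threshold ~ 2^k * ln(2).
2^16 = 65536.
65536 * 0.693147 = 45426.1.

45426.1


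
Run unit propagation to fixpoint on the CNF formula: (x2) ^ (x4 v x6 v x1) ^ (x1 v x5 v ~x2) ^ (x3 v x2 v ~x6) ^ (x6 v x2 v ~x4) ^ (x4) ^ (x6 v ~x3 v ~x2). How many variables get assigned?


Unit propagation repeatedly assigns the literal in any unit clause, then simplifies.
Assignments in order: x2 = T, x4 = T.
No further unit clauses remain.
Total variables assigned = 2.

2


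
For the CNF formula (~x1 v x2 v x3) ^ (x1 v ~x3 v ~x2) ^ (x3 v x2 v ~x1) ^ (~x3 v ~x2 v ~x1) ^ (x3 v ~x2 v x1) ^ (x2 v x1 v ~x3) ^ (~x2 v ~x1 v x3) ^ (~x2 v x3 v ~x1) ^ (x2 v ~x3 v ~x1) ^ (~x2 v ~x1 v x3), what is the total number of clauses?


Each group enclosed in parentheses joined by ^ is one clause.
Counting the conjuncts: 10 clauses.

10


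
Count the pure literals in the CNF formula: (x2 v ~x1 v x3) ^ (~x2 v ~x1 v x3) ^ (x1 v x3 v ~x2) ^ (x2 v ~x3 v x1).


A pure literal appears in only one polarity across all clauses.
No pure literals found.
Count = 0.

0


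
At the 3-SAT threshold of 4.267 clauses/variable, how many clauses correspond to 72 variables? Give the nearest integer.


The 3-SAT phase transition occurs at approximately 4.267 clauses per variable.
m = 4.267 * 72 = 307.224.
Rounded to nearest integer: 307.

307


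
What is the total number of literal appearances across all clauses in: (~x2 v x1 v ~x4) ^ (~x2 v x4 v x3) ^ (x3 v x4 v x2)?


Clause lengths: 3, 3, 3.
Sum = 3 + 3 + 3 = 9.

9


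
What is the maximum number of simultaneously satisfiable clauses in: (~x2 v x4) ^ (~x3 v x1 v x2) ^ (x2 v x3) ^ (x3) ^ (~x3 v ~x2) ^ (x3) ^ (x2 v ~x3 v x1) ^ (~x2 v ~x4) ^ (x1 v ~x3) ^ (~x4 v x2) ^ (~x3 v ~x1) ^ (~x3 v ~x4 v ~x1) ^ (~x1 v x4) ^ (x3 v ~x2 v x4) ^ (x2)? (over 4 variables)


Enumerate all 16 truth assignments.
For each, count how many of the 15 clauses are satisfied.
The formula is not fully satisfiable, so the maximum is below 15.
Maximum simultaneously satisfiable clauses = 12.

12


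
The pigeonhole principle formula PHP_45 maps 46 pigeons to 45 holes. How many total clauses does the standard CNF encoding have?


The PHP encoding has two parts:
1) At-least-one-hole clauses: 46 (one per pigeon, each with 45 literals).
2) At-most-one-pigeon-per-hole clauses: 45 holes * C(46,2) = 45 * 1035 = 46575.
Total clauses = 46 + 46575 = 46621.

46621


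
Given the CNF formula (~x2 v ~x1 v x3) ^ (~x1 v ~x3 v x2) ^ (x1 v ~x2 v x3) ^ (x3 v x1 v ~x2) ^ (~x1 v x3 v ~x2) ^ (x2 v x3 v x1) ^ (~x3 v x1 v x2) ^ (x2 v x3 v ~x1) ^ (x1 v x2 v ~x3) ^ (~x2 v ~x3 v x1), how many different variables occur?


Identify each distinct variable in the formula.
Variables found: x1, x2, x3.
Total distinct variables = 3.

3


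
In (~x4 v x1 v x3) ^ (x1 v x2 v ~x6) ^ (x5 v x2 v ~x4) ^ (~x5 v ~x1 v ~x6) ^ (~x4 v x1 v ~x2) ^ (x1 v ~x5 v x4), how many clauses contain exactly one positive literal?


A definite clause has exactly one positive literal.
Clause 1: 2 positive -> not definite
Clause 2: 2 positive -> not definite
Clause 3: 2 positive -> not definite
Clause 4: 0 positive -> not definite
Clause 5: 1 positive -> definite
Clause 6: 2 positive -> not definite
Definite clause count = 1.

1


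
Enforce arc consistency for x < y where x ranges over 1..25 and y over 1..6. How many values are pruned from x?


For the constraint x < y, x needs a supporting value in y's domain.
x can be at most 5 (one less than y's maximum).
Valid x values from domain: 5 out of 25.
Pruned = 25 - 5 = 20.

20


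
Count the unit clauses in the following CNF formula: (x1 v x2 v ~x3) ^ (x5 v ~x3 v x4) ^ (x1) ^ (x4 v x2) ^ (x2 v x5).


A unit clause contains exactly one literal.
Unit clauses found: (x1).
Count = 1.

1


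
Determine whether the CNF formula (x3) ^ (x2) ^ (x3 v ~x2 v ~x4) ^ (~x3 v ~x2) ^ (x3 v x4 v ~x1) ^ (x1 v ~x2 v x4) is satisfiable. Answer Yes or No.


Check all 16 possible truth assignments.
Number of satisfying assignments found: 0.
The formula is unsatisfiable.

No


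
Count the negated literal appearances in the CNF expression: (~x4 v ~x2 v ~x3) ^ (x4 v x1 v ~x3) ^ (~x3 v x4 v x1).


Scan each clause for negated literals.
Clause 1: 3 negative; Clause 2: 1 negative; Clause 3: 1 negative.
Total negative literal occurrences = 5.

5


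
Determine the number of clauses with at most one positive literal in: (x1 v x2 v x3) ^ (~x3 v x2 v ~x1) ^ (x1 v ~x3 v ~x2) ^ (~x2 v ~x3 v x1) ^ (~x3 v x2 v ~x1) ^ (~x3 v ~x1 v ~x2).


A Horn clause has at most one positive literal.
Clause 1: 3 positive lit(s) -> not Horn
Clause 2: 1 positive lit(s) -> Horn
Clause 3: 1 positive lit(s) -> Horn
Clause 4: 1 positive lit(s) -> Horn
Clause 5: 1 positive lit(s) -> Horn
Clause 6: 0 positive lit(s) -> Horn
Total Horn clauses = 5.

5


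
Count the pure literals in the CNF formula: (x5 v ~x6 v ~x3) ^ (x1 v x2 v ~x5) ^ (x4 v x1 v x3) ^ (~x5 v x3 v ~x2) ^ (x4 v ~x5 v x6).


A pure literal appears in only one polarity across all clauses.
Pure literals: x1 (positive only), x4 (positive only).
Count = 2.

2


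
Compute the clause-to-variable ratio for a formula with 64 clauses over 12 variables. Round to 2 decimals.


Clause-to-variable ratio = clauses / variables.
64 / 12 = 5.33.

5.33


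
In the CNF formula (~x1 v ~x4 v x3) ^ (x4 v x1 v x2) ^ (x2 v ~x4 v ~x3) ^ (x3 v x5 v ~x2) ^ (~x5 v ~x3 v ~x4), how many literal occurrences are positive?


Scan each clause for unnegated literals.
Clause 1: 1 positive; Clause 2: 3 positive; Clause 3: 1 positive; Clause 4: 2 positive; Clause 5: 0 positive.
Total positive literal occurrences = 7.

7


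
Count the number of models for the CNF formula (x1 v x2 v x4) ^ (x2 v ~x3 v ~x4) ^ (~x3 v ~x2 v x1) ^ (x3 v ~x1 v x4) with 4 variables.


Enumerate all 16 truth assignments over 4 variables.
Test each against every clause.
Satisfying assignments found: 8.

8


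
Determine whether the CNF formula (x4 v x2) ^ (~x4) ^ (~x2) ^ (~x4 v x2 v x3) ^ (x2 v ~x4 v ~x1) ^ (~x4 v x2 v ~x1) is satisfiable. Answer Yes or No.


Check all 16 possible truth assignments.
Number of satisfying assignments found: 0.
The formula is unsatisfiable.

No


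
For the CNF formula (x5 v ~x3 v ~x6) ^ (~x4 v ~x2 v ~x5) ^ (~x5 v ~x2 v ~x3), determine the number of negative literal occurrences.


Scan each clause for negated literals.
Clause 1: 2 negative; Clause 2: 3 negative; Clause 3: 3 negative.
Total negative literal occurrences = 8.

8


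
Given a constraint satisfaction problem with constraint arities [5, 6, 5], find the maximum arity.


The arities are: 5, 6, 5.
Scan for the maximum value.
Maximum arity = 6.

6


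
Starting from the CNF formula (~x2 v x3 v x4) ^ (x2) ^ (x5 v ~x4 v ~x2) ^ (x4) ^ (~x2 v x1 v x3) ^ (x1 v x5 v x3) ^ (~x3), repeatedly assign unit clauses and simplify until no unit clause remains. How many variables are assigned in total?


Unit propagation repeatedly assigns the literal in any unit clause, then simplifies.
Assignments in order: x2 = T, x4 = T, x5 = T, x3 = F, x1 = T.
No further unit clauses remain.
Total variables assigned = 5.

5


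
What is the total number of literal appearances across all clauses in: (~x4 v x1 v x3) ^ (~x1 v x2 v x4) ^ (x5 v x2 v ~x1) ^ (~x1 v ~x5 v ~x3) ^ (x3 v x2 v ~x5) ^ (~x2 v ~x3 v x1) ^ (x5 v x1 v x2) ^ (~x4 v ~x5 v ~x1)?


Clause lengths: 3, 3, 3, 3, 3, 3, 3, 3.
Sum = 3 + 3 + 3 + 3 + 3 + 3 + 3 + 3 = 24.

24


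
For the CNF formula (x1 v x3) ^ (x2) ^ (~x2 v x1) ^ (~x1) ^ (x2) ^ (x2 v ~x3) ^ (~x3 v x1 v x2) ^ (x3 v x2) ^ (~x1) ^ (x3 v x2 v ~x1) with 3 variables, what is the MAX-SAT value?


Enumerate all 8 truth assignments.
For each, count how many of the 10 clauses are satisfied.
The formula is not fully satisfiable, so the maximum is below 10.
Maximum simultaneously satisfiable clauses = 9.

9


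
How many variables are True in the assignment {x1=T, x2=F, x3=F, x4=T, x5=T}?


The weight is the number of variables assigned True.
True variables: x1, x4, x5.
Weight = 3.

3


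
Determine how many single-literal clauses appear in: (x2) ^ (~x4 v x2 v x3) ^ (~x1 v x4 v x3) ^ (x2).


A unit clause contains exactly one literal.
Unit clauses found: (x2), (x2).
Count = 2.

2


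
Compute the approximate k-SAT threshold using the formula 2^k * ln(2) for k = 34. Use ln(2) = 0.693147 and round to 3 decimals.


Using the asymptotic formula: threshold ~ 2^k * ln(2).
2^34 = 17179869184.
17179869184 * 0.693147 = 11908174785.282.

11908174785.282


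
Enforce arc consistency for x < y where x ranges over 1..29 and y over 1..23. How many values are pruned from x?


For the constraint x < y, x needs a supporting value in y's domain.
x can be at most 22 (one less than y's maximum).
Valid x values from domain: 22 out of 29.
Pruned = 29 - 22 = 7.

7


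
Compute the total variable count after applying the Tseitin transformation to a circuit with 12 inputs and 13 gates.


The Tseitin transformation introduces one auxiliary variable per gate.
Total variables = inputs + gates = 12 + 13 = 25.

25


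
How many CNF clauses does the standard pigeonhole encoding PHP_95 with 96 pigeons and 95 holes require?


The PHP encoding has two parts:
1) At-least-one-hole clauses: 96 (one per pigeon, each with 95 literals).
2) At-most-one-pigeon-per-hole clauses: 95 holes * C(96,2) = 95 * 4560 = 433200.
Total clauses = 96 + 433200 = 433296.

433296


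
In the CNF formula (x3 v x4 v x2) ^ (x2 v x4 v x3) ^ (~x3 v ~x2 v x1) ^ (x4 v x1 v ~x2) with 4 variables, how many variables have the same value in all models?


Find all satisfying assignments: 11 model(s).
Check which variables have the same value in every model.
No variable is fixed across all models.
Backbone size = 0.

0


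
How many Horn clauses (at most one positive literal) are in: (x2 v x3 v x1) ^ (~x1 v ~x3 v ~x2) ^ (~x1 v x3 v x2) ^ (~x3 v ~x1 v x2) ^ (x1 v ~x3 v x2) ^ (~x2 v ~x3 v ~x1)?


A Horn clause has at most one positive literal.
Clause 1: 3 positive lit(s) -> not Horn
Clause 2: 0 positive lit(s) -> Horn
Clause 3: 2 positive lit(s) -> not Horn
Clause 4: 1 positive lit(s) -> Horn
Clause 5: 2 positive lit(s) -> not Horn
Clause 6: 0 positive lit(s) -> Horn
Total Horn clauses = 3.

3


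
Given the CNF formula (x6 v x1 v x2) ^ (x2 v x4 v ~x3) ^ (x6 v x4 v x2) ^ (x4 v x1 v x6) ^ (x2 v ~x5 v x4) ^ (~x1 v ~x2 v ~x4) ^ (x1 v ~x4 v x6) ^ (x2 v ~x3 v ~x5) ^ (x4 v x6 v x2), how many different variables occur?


Identify each distinct variable in the formula.
Variables found: x1, x2, x3, x4, x5, x6.
Total distinct variables = 6.

6


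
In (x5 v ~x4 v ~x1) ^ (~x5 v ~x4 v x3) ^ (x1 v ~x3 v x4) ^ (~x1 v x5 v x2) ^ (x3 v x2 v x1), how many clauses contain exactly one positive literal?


A definite clause has exactly one positive literal.
Clause 1: 1 positive -> definite
Clause 2: 1 positive -> definite
Clause 3: 2 positive -> not definite
Clause 4: 2 positive -> not definite
Clause 5: 3 positive -> not definite
Definite clause count = 2.

2


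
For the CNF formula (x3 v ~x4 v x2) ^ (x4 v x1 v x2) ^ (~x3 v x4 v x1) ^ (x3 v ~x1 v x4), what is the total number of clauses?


Each group enclosed in parentheses joined by ^ is one clause.
Counting the conjuncts: 4 clauses.

4


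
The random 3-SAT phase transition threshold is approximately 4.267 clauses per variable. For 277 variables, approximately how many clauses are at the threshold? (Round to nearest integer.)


The 3-SAT phase transition occurs at approximately 4.267 clauses per variable.
m = 4.267 * 277 = 1181.959.
Rounded to nearest integer: 1182.

1182


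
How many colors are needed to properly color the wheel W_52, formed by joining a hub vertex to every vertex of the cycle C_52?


W_52 consists of the cycle C_52 together with a hub vertex adjacent to every cycle vertex.
The cycle C_52 needs 2 colors (even cycle -> 2).
The hub is adjacent to every cycle vertex, so it must receive a new color distinct from all of them.
Chromatic number = 2 + 1 = 3.

3


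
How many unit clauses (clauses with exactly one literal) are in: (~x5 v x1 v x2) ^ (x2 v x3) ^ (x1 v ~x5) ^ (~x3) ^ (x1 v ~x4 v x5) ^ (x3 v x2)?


A unit clause contains exactly one literal.
Unit clauses found: (~x3).
Count = 1.

1


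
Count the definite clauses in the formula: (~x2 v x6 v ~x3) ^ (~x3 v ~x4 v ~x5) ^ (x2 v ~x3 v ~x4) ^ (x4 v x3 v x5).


A definite clause has exactly one positive literal.
Clause 1: 1 positive -> definite
Clause 2: 0 positive -> not definite
Clause 3: 1 positive -> definite
Clause 4: 3 positive -> not definite
Definite clause count = 2.

2


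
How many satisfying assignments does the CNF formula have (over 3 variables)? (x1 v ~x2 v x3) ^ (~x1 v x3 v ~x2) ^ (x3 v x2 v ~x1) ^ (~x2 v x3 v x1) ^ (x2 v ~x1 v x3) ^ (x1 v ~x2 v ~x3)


Enumerate all 8 truth assignments over 3 variables.
Test each against every clause.
Satisfying assignments found: 4.

4


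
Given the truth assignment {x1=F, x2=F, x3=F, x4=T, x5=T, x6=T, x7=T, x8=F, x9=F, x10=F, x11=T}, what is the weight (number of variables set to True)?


The weight is the number of variables assigned True.
True variables: x4, x5, x6, x7, x11.
Weight = 5.

5


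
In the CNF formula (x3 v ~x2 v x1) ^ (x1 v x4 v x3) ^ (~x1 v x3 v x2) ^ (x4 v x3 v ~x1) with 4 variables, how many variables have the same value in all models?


Find all satisfying assignments: 10 model(s).
Check which variables have the same value in every model.
No variable is fixed across all models.
Backbone size = 0.

0


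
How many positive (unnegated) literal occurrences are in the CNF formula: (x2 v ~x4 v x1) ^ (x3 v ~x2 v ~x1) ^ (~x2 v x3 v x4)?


Scan each clause for unnegated literals.
Clause 1: 2 positive; Clause 2: 1 positive; Clause 3: 2 positive.
Total positive literal occurrences = 5.

5


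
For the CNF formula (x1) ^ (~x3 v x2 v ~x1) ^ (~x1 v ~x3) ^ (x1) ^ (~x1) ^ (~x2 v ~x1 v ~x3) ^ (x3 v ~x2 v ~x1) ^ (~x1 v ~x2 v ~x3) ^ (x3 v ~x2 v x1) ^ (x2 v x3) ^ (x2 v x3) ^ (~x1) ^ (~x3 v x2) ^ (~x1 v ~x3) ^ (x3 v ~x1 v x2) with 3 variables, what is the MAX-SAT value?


Enumerate all 8 truth assignments.
For each, count how many of the 15 clauses are satisfied.
The formula is not fully satisfiable, so the maximum is below 15.
Maximum simultaneously satisfiable clauses = 13.

13


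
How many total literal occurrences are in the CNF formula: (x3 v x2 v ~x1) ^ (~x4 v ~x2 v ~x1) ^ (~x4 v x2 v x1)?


Clause lengths: 3, 3, 3.
Sum = 3 + 3 + 3 = 9.

9


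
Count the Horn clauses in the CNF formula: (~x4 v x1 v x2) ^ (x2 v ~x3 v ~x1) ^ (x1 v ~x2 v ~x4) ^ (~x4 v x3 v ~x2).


A Horn clause has at most one positive literal.
Clause 1: 2 positive lit(s) -> not Horn
Clause 2: 1 positive lit(s) -> Horn
Clause 3: 1 positive lit(s) -> Horn
Clause 4: 1 positive lit(s) -> Horn
Total Horn clauses = 3.

3


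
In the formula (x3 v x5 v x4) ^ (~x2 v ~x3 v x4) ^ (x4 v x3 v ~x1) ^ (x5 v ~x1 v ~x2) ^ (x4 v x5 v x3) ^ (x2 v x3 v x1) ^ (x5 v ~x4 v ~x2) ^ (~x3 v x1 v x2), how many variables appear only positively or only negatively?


A pure literal appears in only one polarity across all clauses.
Pure literals: x5 (positive only).
Count = 1.

1


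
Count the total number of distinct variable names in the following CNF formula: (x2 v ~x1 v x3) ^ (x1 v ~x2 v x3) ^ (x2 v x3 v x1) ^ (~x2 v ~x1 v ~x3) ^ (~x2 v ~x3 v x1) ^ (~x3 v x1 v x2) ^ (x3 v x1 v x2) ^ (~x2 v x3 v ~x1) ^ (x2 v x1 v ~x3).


Identify each distinct variable in the formula.
Variables found: x1, x2, x3.
Total distinct variables = 3.

3


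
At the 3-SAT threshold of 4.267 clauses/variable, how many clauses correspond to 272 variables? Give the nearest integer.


The 3-SAT phase transition occurs at approximately 4.267 clauses per variable.
m = 4.267 * 272 = 1160.624.
Rounded to nearest integer: 1161.

1161


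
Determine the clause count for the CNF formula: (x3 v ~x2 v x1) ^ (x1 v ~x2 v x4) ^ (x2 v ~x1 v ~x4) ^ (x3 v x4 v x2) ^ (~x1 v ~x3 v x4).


Each group enclosed in parentheses joined by ^ is one clause.
Counting the conjuncts: 5 clauses.

5


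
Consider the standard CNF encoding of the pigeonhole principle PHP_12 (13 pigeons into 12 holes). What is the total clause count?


The PHP encoding has two parts:
1) At-least-one-hole clauses: 13 (one per pigeon, each with 12 literals).
2) At-most-one-pigeon-per-hole clauses: 12 holes * C(13,2) = 12 * 78 = 936.
Total clauses = 13 + 936 = 949.

949


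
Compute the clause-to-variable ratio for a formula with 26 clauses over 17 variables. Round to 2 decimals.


Clause-to-variable ratio = clauses / variables.
26 / 17 = 1.53.

1.53


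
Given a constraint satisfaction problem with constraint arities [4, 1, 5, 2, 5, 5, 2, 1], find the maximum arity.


The arities are: 4, 1, 5, 2, 5, 5, 2, 1.
Scan for the maximum value.
Maximum arity = 5.

5


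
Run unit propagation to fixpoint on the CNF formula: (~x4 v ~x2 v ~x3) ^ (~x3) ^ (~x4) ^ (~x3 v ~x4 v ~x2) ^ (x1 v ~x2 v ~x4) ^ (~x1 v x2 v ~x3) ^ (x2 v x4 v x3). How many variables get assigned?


Unit propagation repeatedly assigns the literal in any unit clause, then simplifies.
Assignments in order: x3 = F, x4 = F, x2 = T.
No further unit clauses remain.
Total variables assigned = 3.

3
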